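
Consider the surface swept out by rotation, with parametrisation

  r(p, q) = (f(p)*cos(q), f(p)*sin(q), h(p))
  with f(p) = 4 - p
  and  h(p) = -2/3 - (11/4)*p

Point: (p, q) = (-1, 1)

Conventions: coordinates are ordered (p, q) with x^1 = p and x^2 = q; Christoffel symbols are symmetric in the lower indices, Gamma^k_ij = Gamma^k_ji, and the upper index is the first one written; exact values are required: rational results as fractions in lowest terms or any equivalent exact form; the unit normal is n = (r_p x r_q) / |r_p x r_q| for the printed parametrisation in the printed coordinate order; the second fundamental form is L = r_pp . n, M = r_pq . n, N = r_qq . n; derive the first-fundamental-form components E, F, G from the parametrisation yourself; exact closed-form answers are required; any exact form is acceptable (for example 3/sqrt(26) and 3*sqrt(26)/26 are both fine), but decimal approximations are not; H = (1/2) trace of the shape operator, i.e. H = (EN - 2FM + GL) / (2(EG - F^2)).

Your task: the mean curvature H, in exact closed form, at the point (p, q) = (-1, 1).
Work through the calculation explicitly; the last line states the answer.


f = 5, f' = -1, f'' = 0, h' = -11/4, h'' = 0
E = 137/16, F = 0, G = 25; answer radicand W^2 = 137/16
unnormalised second-form numerators: l = 0, m = 0, n = -55/4; L = l/sqrt(137/16), and similarly M = m/sqrt(W^2), N = n/sqrt(W^2)
H = (E*n - 2*F*m + G*l) / (2*(EG - F^2)*sqrt(W^2)); E*n - 2*F*m + G*l = -7535/64, EG - F^2 = 3425/16, so H = (-11/40)/sqrt(137/16)

Answer: H = -11*sqrt(137)/1370


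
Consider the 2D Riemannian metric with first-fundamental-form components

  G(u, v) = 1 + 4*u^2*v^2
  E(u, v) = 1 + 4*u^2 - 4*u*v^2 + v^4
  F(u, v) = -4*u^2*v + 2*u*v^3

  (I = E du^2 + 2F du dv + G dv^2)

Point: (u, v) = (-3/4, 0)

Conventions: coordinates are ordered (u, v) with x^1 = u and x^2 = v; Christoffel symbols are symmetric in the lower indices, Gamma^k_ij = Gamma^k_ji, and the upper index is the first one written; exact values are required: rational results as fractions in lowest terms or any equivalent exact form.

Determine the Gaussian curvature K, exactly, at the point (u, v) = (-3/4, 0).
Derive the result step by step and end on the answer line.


E = 13/4, F = 0, G = 1, EG - F^2 = 13/4 at the point
E_u = -6, E_v = 0, F_u = 0, F_v = -9/4, G_u = 0, G_v = 0
E_vv = 6, F_uv = 6, G_uu = 0
By Brioschi, K is (det M1 - det M2) divided by (EG - F^2) squared.
M1 = [[-E_vv/2 + F_uv - G_uu/2, E_u/2, F_u - E_v/2], [F_v - G_u/2, E, F], [G_v/2, F, G]] = [[3, -3, 0], [-9/4, 13/4, 0], [0, 0, 1]]; det M1 = 3
M2 = [[0, E_v/2, G_u/2], [E_v/2, E, F], [G_u/2, F, G]] = [[0, 0, 0], [0, 13/4, 0], [0, 0, 1]]; det M2 = 0
det M1 - det M2 = 3; K = 3 / (13/4)^2 = 48/169

Answer: K = 48/169


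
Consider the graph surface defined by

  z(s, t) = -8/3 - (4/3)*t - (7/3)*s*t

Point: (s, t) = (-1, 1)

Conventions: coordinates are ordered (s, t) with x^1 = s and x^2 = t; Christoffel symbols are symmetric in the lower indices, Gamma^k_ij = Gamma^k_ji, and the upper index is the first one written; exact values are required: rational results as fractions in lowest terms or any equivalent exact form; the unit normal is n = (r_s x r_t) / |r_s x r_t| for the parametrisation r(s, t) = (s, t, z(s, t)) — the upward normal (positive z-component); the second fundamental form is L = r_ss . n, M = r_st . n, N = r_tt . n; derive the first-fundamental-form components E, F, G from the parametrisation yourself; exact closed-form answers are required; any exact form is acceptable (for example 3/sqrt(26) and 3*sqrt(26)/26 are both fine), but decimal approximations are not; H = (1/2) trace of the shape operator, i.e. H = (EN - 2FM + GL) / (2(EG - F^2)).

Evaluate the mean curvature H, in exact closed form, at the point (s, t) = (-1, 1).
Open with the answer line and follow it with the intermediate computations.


Answer: H = -147*sqrt(67)/4489

z_s = -7/3, z_t = 1, z_ss = 0, z_st = -7/3, z_tt = 0
E = 58/9, F = -7/3, G = 2; answer radicand W^2 = 67/9
unnormalised second-form numerators: l = 0, m = -7/3, n = 0; L = l/sqrt(67/9), and similarly M = m/sqrt(W^2), N = n/sqrt(W^2)
H = (E*n - 2*F*m + G*l) / (2*(EG - F^2)*sqrt(W^2)); E*n - 2*F*m + G*l = -98/9, EG - F^2 = 67/9, so H = (-49/67)/sqrt(67/9)


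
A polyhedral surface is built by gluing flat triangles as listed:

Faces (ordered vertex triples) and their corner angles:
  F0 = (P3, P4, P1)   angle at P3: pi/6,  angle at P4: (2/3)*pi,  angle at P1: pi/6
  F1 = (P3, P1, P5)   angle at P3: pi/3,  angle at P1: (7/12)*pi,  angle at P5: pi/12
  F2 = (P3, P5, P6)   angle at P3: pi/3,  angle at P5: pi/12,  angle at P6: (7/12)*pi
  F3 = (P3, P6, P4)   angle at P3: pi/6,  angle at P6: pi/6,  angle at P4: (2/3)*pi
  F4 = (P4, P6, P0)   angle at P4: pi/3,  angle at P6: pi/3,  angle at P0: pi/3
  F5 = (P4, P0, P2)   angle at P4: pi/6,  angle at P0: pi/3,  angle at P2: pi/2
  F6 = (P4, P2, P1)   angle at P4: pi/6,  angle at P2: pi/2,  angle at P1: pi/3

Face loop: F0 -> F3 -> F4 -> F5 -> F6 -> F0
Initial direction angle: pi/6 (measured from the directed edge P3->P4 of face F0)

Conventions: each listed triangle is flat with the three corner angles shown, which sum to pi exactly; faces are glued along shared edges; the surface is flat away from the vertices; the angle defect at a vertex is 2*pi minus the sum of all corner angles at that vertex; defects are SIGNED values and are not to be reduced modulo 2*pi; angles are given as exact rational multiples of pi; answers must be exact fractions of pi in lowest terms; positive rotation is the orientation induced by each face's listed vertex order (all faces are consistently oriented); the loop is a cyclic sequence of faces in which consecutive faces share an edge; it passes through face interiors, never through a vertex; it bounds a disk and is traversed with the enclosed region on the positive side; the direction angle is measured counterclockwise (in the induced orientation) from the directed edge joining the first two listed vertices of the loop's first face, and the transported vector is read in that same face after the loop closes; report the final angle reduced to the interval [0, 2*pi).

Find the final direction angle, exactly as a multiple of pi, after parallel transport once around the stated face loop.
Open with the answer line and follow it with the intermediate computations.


Answer: final direction angle = pi/6

enclosed vertex P4: corner angles sum to 2*pi, defect = 2*pi - 2*pi = 0
by Gauss-Bonnet the loop rotates the vector by the enclosed defect sum (positive orientation, mod 2*pi)
final angle = pi/6 + 0 = pi/6 (mod 2*pi)


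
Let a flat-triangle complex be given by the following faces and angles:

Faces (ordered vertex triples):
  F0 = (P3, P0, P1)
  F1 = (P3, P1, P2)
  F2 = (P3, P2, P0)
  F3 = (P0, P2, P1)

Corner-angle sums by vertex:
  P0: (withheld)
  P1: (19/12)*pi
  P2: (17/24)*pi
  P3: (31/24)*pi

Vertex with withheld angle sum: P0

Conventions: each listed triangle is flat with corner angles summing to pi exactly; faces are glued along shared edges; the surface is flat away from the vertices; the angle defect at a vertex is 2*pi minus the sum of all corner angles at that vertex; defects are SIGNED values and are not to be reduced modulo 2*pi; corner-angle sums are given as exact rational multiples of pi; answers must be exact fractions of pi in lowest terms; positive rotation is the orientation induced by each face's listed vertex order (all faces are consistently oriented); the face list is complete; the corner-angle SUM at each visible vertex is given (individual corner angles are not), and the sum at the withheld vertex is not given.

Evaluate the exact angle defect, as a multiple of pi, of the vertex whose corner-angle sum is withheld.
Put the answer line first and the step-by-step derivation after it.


Answer: defect(P0) = (19/12)*pi

V = 4, E = 6, F = 4; chi = V - E + F = 2
Gauss-Bonnet: total defect = 2*pi*chi = 4*pi; visible defects sum to (29/12)*pi


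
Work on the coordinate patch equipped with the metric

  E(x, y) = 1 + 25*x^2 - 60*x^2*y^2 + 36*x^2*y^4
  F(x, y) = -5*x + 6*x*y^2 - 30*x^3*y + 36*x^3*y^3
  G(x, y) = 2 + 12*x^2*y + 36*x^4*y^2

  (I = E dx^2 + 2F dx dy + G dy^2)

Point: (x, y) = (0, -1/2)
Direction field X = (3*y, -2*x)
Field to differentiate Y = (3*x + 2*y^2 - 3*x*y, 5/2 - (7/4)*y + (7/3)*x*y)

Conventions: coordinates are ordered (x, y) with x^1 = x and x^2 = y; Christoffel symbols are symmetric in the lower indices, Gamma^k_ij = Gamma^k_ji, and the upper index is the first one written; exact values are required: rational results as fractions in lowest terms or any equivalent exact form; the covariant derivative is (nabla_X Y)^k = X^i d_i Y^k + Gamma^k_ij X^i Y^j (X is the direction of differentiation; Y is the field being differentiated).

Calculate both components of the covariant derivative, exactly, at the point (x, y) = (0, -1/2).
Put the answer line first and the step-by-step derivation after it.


Answer: (nabla_X Y)^x = -27/4, (nabla_X Y)^y = 49/16

E = 1, F = 0, G = 2 at the point
E_x = 0, E_y = 0, F_x = -7/2, F_y = 0, G_x = 0, G_y = 0
EG - F^2 = 2;  g^inv = (1/2) * [[2, 0], [0, 1]]
first-kind symbols [ij,l] = (1/2)(d_i g_jl + d_j g_il - d_l g_ij): [xx,x] = E_x/2 = 0, [xx,y] = F_x - E_y/2 = -7/2, [xy,x] = E_y/2 = 0, [xy,y] = G_x/2 = 0, [yy,x] = F_y - G_x/2 = 0, [yy,y] = G_y/2 = 0
Gamma^x_ij = (G*[ij,x] - F*[ij,y])/(EG - F^2), Gamma^y_ij = (E*[ij,y] - F*[ij,x])/(EG - F^2)
Gamma_xxx = 0, Gamma_xxy = 0, Gamma_xyy = 0, Gamma_yxx = -7/4, Gamma_yxy = 0, Gamma_yyy = 0
X = (-3/2, 0), Y = (1/2, 27/8) at the point


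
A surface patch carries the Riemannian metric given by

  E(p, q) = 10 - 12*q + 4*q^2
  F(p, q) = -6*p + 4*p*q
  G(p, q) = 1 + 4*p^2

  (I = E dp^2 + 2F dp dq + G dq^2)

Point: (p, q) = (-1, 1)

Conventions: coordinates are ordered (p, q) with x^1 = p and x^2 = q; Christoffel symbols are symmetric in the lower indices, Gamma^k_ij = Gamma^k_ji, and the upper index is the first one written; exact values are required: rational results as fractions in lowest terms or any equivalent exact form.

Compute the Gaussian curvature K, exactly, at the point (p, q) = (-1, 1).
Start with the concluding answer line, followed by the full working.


Answer: K = -1/9

E = 2, F = 2, G = 5, EG - F^2 = 6 at the point
E_p = 0, E_q = -4, F_p = -2, F_q = -4, G_p = -8, G_q = 0
E_qq = 8, F_pq = 4, G_pp = 8
K follows from Brioschi's formula, (det M1 - det M2)/(EG - F^2)^2.
M1 = [[-E_qq/2 + F_pq - G_pp/2, E_p/2, F_p - E_q/2], [F_q - G_p/2, E, F], [G_q/2, F, G]] = [[-4, 0, 0], [0, 2, 2], [0, 2, 5]]; det M1 = -24
M2 = [[0, E_q/2, G_p/2], [E_q/2, E, F], [G_p/2, F, G]] = [[0, -2, -4], [-2, 2, 2], [-4, 2, 5]]; det M2 = -20
det M1 - det M2 = -4; K = -4 / (6)^2 = -1/9


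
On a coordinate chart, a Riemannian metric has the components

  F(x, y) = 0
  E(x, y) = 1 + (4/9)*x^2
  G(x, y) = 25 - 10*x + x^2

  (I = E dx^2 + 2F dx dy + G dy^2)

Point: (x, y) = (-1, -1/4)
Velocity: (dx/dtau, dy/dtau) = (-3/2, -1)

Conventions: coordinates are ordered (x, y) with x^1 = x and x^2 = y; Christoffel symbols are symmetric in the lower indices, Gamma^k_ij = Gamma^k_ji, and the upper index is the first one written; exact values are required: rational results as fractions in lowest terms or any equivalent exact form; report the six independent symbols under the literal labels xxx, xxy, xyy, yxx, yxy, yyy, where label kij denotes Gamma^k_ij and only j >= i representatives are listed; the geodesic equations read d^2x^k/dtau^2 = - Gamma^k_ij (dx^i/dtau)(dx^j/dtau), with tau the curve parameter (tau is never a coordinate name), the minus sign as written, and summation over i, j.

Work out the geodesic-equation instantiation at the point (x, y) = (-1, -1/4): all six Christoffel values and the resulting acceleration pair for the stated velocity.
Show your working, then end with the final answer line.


E = 13/9, F = 0, G = 36 at the point
E_x = -8/9, E_y = 0, F_x = 0, F_y = 0, G_x = -12, G_y = 0
EG - F^2 = 52;  g^inv = (1/52) * [[36, 0], [0, 13/9]]
first-kind symbols [ij,l] = (1/2)(d_i g_jl + d_j g_il - d_l g_ij): [xx,x] = E_x/2 = -4/9, [xx,y] = F_x - E_y/2 = 0, [xy,x] = E_y/2 = 0, [xy,y] = G_x/2 = -6, [yy,x] = F_y - G_x/2 = 6, [yy,y] = G_y/2 = 0
Gamma^x_ij = (G*[ij,x] - F*[ij,y])/(EG - F^2), Gamma^y_ij = (E*[ij,y] - F*[ij,x])/(EG - F^2)
Gamma_xxx = -4/13, Gamma_xxy = 0, Gamma_xyy = 54/13, Gamma_yxx = 0, Gamma_yxy = -1/6, Gamma_yyy = 0
d^2x/dtau^2 = -(Gamma_xxx*(-3/2)^2 + 2*Gamma_xxy*(-3/2)*(-1) + Gamma_xyy*(-1)^2) = -45/13
d^2y/dtau^2 = -(Gamma_yxx*(-3/2)^2 + 2*Gamma_yxy*(-3/2)*(-1) + Gamma_yyy*(-1)^2) = 1/2

Answer: Gamma_xxx = -4/13, Gamma_xxy = 0, Gamma_xyy = 54/13, Gamma_yxx = 0, Gamma_yxy = -1/6, Gamma_yyy = 0; accelerations (d^2x/dtau^2, d^2y/dtau^2) = (-45/13, 1/2)


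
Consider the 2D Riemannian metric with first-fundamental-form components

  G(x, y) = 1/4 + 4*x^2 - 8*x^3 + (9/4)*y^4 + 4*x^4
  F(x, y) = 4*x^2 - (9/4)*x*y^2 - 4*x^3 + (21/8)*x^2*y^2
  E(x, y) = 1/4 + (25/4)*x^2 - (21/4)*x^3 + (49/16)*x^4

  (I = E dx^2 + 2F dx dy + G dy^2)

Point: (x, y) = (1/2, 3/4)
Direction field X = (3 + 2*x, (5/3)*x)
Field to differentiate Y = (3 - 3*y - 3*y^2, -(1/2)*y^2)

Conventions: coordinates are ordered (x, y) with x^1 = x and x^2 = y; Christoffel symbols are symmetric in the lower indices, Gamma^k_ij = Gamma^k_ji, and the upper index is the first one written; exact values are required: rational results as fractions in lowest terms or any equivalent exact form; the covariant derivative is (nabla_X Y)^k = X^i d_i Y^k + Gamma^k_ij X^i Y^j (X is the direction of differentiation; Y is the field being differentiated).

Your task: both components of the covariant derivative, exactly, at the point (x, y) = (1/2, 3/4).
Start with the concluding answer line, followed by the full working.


Answer: (nabla_X Y)^x = -141025/12922, (nabla_X Y)^y = -98975/25844

E = 345/256, F = 121/512, G = 1241/1024 at the point
E_x = 123/32, E_y = 0, F_x = 155/128, F_y = -45/64, G_x = 0, G_y = 243/64
EG - F^2 = 6461/4096;  g^inv = (4096/6461) * [[1241/1024, -121/512], [-121/512, 345/256]]
first-kind symbols [ij,l] = (1/2)(d_i g_jl + d_j g_il - d_l g_ij): [xx,x] = E_x/2 = 123/64, [xx,y] = F_x - E_y/2 = 155/128, [xy,x] = E_y/2 = 0, [xy,y] = G_x/2 = 0, [yy,x] = F_y - G_x/2 = -45/64, [yy,y] = G_y/2 = 243/128
Gamma^x_ij = (G*[ij,x] - F*[ij,y])/(EG - F^2), Gamma^y_ij = (E*[ij,y] - F*[ij,x])/(EG - F^2)
Gamma_xxx = 8368/6461, Gamma_xxy = 0, Gamma_xyy = -5328/6461, Gamma_yxx = 4824/6461, Gamma_yxy = 0, Gamma_yyy = 11160/6461
X = (4, 5/6), Y = (-15/16, -9/32) at the point


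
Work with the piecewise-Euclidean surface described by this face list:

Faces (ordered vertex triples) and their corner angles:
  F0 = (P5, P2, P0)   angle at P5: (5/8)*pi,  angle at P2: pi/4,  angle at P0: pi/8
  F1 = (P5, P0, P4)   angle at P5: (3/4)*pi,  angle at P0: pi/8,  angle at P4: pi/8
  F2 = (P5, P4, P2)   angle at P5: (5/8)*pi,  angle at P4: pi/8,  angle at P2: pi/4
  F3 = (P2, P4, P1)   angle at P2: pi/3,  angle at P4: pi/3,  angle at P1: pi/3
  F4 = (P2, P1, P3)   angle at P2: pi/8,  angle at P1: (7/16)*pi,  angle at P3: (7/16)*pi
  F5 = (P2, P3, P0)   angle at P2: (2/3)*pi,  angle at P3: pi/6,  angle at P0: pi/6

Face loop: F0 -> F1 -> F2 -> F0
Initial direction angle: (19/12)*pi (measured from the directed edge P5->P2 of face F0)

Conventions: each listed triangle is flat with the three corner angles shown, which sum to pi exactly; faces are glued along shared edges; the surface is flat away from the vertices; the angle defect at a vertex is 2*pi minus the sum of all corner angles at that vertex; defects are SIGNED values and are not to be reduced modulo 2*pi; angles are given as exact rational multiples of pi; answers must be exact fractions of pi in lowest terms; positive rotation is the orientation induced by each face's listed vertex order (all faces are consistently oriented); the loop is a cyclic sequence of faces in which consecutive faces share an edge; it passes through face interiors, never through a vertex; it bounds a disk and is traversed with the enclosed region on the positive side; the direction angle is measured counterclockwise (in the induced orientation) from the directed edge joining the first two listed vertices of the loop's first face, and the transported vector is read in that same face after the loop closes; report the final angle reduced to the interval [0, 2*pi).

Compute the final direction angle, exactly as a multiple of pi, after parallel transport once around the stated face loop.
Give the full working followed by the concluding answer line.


enclosed vertex P5: corner angles sum to 2*pi, defect = 2*pi - 2*pi = 0
adding the enclosed defects to the starting angle (mod 2*pi, induced orientation) gives the holonomy
final angle = (19/12)*pi + 0 = (19/12)*pi (mod 2*pi)

Answer: final direction angle = (19/12)*pi


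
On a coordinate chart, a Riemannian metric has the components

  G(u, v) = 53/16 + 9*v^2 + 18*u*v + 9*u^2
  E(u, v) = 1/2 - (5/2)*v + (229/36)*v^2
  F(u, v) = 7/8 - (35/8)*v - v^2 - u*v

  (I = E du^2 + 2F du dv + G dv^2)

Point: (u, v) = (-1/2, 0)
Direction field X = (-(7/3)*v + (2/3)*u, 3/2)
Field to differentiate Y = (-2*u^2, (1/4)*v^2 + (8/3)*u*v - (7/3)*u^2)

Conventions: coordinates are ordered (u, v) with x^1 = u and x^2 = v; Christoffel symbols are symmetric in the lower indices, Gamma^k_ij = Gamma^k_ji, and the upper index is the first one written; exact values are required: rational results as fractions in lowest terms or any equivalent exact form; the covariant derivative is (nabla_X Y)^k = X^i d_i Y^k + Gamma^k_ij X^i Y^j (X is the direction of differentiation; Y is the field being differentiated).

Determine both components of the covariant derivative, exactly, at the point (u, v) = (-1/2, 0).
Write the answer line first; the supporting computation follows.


Answer: (nabla_X Y)^u = -58411/18576, (nabla_X Y)^v = -11083/9288

E = 1/2, F = 7/8, G = 89/16 at the point
E_u = 0, E_v = -5/2, F_u = 0, F_v = -31/8, G_u = -9, G_v = -9
EG - F^2 = 129/64;  g^inv = (64/129) * [[89/16, -7/8], [-7/8, 1/2]]
first-kind symbols [ij,l] = (1/2)(d_i g_jl + d_j g_il - d_l g_ij): [uu,u] = E_u/2 = 0, [uu,v] = F_u - E_v/2 = 5/4, [uv,u] = E_v/2 = -5/4, [uv,v] = G_u/2 = -9/2, [vv,u] = F_v - G_u/2 = 5/8, [vv,v] = G_v/2 = -9/2
Gamma^u_ij = (G*[ij,u] - F*[ij,v])/(EG - F^2), Gamma^v_ij = (E*[ij,v] - F*[ij,u])/(EG - F^2)
Gamma_uuu = -70/129, Gamma_uuv = -193/129, Gamma_uvv = 949/258, Gamma_vuu = 40/129, Gamma_vuv = -74/129, Gamma_vvv = -179/129
X = (-1/3, 3/2), Y = (-1/2, -7/12) at the point


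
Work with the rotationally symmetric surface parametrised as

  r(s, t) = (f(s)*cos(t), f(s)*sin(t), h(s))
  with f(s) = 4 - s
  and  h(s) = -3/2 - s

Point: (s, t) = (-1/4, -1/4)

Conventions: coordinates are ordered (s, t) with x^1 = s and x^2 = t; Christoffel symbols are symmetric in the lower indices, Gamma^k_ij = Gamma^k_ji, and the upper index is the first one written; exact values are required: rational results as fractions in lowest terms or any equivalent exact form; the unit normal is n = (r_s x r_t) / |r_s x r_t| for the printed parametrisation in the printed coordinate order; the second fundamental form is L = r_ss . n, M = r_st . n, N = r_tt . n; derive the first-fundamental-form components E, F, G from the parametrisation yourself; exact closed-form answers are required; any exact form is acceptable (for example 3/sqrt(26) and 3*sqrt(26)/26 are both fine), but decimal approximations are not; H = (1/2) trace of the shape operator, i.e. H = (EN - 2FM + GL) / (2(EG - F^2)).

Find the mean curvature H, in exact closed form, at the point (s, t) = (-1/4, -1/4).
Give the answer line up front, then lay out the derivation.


Answer: H = -sqrt(2)/17

f = 17/4, f' = -1, f'' = 0, h' = -1, h'' = 0
E = 2, F = 0, G = 289/16; answer radicand W^2 = 2
unnormalised second-form numerators: l = 0, m = 0, n = -17/4; L = l/sqrt(2), and similarly M = m/sqrt(W^2), N = n/sqrt(W^2)
H = (E*n - 2*F*m + G*l) / (2*(EG - F^2)*sqrt(W^2)); E*n - 2*F*m + G*l = -17/2, EG - F^2 = 289/8, so H = (-2/17)/sqrt(2)


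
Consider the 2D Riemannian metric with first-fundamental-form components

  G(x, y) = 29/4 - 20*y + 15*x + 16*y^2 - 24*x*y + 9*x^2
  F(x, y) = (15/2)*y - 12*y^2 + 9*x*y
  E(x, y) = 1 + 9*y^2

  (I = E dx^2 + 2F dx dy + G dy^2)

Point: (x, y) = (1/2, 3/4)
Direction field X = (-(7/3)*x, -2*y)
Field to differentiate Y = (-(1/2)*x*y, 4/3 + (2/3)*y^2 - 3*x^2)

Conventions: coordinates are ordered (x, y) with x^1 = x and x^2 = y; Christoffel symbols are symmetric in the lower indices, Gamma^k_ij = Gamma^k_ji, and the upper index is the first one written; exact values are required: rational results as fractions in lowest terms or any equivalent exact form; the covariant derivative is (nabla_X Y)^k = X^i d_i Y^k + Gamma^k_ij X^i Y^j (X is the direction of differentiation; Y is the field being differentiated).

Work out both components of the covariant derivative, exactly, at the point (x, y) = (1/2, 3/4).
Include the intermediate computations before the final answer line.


E = 97/16, F = 9/4, G = 2 at the point
E_x = 0, E_y = 27/2, F_x = 27/4, F_y = -6, G_x = 6, G_y = -8
EG - F^2 = 113/16;  g^inv = (16/113) * [[2, -9/4], [-9/4, 97/16]]
first-kind symbols [ij,l] = (1/2)(d_i g_jl + d_j g_il - d_l g_ij): [xx,x] = E_x/2 = 0, [xx,y] = F_x - E_y/2 = 0, [xy,x] = E_y/2 = 27/4, [xy,y] = G_x/2 = 3, [yy,x] = F_y - G_x/2 = -9, [yy,y] = G_y/2 = -4
Gamma^x_ij = (G*[ij,x] - F*[ij,y])/(EG - F^2), Gamma^y_ij = (E*[ij,y] - F*[ij,x])/(EG - F^2)
Gamma_xxx = 0, Gamma_xxy = 108/113, Gamma_xyy = -144/113, Gamma_yxx = 0, Gamma_yxy = 48/113, Gamma_yyy = -64/113
X = (-7/6, -3/2), Y = (-3/16, 23/24) at the point

Answer: (nabla_X Y)^x = 3335/1808, (nabla_X Y)^y = 1667/678


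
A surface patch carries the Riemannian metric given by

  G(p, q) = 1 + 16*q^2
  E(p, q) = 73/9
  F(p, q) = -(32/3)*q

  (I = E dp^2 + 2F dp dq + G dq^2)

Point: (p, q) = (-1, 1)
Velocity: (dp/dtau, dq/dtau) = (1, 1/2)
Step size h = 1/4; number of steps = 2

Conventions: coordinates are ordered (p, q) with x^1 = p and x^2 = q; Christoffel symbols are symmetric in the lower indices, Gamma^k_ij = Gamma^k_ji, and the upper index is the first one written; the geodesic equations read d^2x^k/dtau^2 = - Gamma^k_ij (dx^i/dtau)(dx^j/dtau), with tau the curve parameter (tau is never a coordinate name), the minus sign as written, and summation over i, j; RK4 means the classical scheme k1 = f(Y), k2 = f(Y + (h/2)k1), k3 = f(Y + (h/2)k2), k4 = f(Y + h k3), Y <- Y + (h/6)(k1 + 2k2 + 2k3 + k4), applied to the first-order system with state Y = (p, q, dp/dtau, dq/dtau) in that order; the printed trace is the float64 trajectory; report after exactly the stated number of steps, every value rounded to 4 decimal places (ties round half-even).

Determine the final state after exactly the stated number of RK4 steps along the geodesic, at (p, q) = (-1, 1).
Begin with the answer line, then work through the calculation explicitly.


Answer: p = -0.4887, q = 1.2318, dp/dtau = 1.0413, dq/dtau = 0.4314

f(Y) = (dp/dtau, dq/dtau, -Gamma^p_ij Y'^i Y'^j, -Gamma^q_ij Y'^i Y'^j) with the Gammas evaluated at the stage position; h = 0.250000; intermediate values shown to 6 dp
step 0: p = -1.0000, q = 1.0000, dp/dtau = 1.0000, dq/dtau = 0.5000
step 1:
  k1: at (p, q) = (-1.000000, 1.000000), (dp/dtau, dq/dtau) = (1.000000, 0.500000); Gamma_ppp = 0.000000, Gamma_ppq = 0.000000, Gamma_pqq = -0.442396, Gamma_qpp = 0.000000, Gamma_qpq = 0.000000, Gamma_qqq = 0.663594; k1 = (1.000000, 0.500000, 0.110599, -0.165899)
  k2: at (p, q) = (-0.875000, 1.062500), (dp/dtau, dq/dtau) = (1.013825, 0.479263); Gamma_ppp = 0.000000, Gamma_ppq = 0.000000, Gamma_pqq = -0.407535, Gamma_qpp = 0.000000, Gamma_qpq = 0.000000, Gamma_qqq = 0.649509; k2 = (1.013825, 0.479263, 0.093608, -0.149188)
  k3: at (p, q) = (-0.873272, 1.059908), (dp/dtau, dq/dtau) = (1.011701, 0.481352); Gamma_ppp = 0.000000, Gamma_ppq = 0.000000, Gamma_pqq = -0.408910, Gamma_qpp = 0.000000, Gamma_qpq = 0.000000, Gamma_qqq = 0.650111; k3 = (1.011701, 0.481352, 0.094744, -0.150630)
  k4: at (p, q) = (-0.747075, 1.120338), (dp/dtau, dq/dtau) = (1.023686, 0.462342); Gamma_ppp = 0.000000, Gamma_ppq = 0.000000, Gamma_pqq = -0.378336, Gamma_qpp = 0.000000, Gamma_qpq = 0.000000, Gamma_qqq = 0.635796; k4 = (1.023686, 0.462342, 0.080873, -0.135908)
  Y <- Y + (h/6)(k1 + 2k2 + 2k3 + k4): p = -0.7469, q = 1.1201, dp/dtau = 1.0237, dq/dtau = 0.4624
step 2:
  k1: at (p, q) = (-0.746886, 1.120149), (dp/dtau, dq/dtau) = (1.023674, 0.462440); Gamma_ppp = 0.000000, Gamma_ppq = 0.000000, Gamma_pqq = -0.378427, Gamma_qpp = 0.000000, Gamma_qpq = 0.000000, Gamma_qqq = 0.635842; k1 = (1.023674, 0.462440, 0.080927, -0.135975)
  k2: at (p, q) = (-0.618927, 1.177954), (dp/dtau, dq/dtau) = (1.033790, 0.445443); Gamma_ppp = 0.000000, Gamma_ppq = 0.000000, Gamma_pqq = -0.351892, Gamma_qpp = 0.000000, Gamma_qpq = 0.000000, Gamma_qqq = 0.621769; k2 = (1.033790, 0.445443, 0.069822, -0.123371)
  k3: at (p, q) = (-0.617662, 1.175829), (dp/dtau, dq/dtau) = (1.032402, 0.447019); Gamma_ppp = 0.000000, Gamma_ppq = 0.000000, Gamma_pqq = -0.352824, Gamma_qpp = 0.000000, Gamma_qpq = 0.000000, Gamma_qqq = 0.622290; k3 = (1.032402, 0.447019, 0.070503, -0.124350)
  k4: at (p, q) = (-0.488785, 1.231903), (dp/dtau, dq/dtau) = (1.041300, 0.431353); Gamma_ppp = 0.000000, Gamma_ppq = 0.000000, Gamma_pqq = -0.329294, Gamma_qpp = 0.000000, Gamma_qpq = 0.000000, Gamma_qqq = 0.608488; k4 = (1.041300, 0.431353, 0.061270, -0.113218)
  Y <- Y + (h/6)(k1 + 2k2 + 2k3 + k4): p = -0.4887, q = 1.2318, dp/dtau = 1.0413, dq/dtau = 0.4314


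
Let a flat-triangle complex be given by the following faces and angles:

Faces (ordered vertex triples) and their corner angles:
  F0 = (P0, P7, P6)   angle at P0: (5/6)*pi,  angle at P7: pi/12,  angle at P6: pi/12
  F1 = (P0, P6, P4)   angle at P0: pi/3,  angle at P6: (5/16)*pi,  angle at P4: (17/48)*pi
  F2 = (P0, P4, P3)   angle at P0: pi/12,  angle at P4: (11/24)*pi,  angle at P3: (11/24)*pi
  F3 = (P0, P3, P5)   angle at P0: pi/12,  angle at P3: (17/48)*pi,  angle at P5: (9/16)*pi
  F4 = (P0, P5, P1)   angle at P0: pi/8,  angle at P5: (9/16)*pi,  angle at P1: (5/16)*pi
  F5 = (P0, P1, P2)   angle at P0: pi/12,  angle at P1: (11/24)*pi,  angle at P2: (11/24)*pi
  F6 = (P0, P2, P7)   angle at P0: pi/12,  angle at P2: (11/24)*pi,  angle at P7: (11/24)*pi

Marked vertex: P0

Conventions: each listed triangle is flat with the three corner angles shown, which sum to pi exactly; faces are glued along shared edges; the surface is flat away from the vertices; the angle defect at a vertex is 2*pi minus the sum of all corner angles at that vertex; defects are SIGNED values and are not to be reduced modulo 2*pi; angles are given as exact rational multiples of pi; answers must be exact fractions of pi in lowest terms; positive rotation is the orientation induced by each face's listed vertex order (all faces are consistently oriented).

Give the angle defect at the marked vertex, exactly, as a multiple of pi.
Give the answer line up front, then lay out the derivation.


Answer: defect(P0) = (3/8)*pi

Sum of corner angles at P0: (13/8)*pi
defect = 2*pi - (13/8)*pi


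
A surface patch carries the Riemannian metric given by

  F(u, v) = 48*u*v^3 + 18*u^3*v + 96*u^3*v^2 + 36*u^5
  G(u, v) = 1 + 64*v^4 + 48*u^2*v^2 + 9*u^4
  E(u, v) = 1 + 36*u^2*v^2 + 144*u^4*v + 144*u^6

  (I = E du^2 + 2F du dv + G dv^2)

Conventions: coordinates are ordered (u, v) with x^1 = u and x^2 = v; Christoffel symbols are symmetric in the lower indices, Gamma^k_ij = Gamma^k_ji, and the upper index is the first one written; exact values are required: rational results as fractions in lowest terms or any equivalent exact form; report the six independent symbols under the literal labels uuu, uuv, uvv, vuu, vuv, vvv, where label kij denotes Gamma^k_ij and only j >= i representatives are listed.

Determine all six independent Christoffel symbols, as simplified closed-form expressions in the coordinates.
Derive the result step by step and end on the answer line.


E = 1 + 36*u^2*v^2 + 144*u^4*v + 144*u^6; F = 48*u*v^3 + 18*u^3*v + 96*u^3*v^2 + 36*u^5; G = 1 + 64*v^4 + 48*u^2*v^2 + 9*u^4
Gamma^k_ij = (1/2) g^{kl} (d_i g_jl + d_j g_il - d_l g_ij), with g^inv = (1/(EG-F^2)) [[G, -F], [-F, E]]
first partials: E_u = 72*u*v^2 + 576*u^3*v + 864*u^5, E_v = 72*u^2*v + 144*u^4, F_u = 48*v^3 + 54*u^2*v + 288*u^2*v^2 + 180*u^4, F_v = 144*u*v^2 + 18*u^3 + 192*u^3*v, G_u = 96*u*v^2 + 36*u^3, G_v = 256*v^3 + 96*u^2*v
D = EG - F^2 = 1 + 64*v^4 + 84*u^2*v^2 + 9*u^4 + 144*u^4*v + 144*u^6
expanded: Gamma^u_uu = (G E_u - 2F F_u + F E_v)/(2D), Gamma^u_uv = (G E_v - F G_u)/(2D), Gamma^u_vv = (2G F_v - G G_u - F G_v)/(2D), Gamma^v_uu = (2E F_u - E E_v - F E_u)/(2D), Gamma^v_uv = (E G_u - F E_v)/(2D), Gamma^v_vv = (E G_v - 2F F_v + F G_u)/(2D); substitute and cancel common factors

Answer: Gamma_uuu = (432*u^5 + 288*u^3*v + 36*u*v^2)/(144*u^6 + 144*u^4*v + 9*u^4 + 84*u^2*v^2 + 64*v^4 + 1), Gamma_uuv = (72*u^4 + 36*u^2*v)/(144*u^6 + 144*u^4*v + 9*u^4 + 84*u^2*v^2 + 64*v^4 + 1), Gamma_uvv = (192*u^3*v + 96*u*v^2)/(144*u^6 + 144*u^4*v + 9*u^4 + 84*u^2*v^2 + 64*v^4 + 1), Gamma_vuu = (108*u^4 + 288*u^2*v^2 + 18*u^2*v + 48*v^3)/(144*u^6 + 144*u^4*v + 9*u^4 + 84*u^2*v^2 + 64*v^4 + 1), Gamma_vuv = (18*u^3 + 48*u*v^2)/(144*u^6 + 144*u^4*v + 9*u^4 + 84*u^2*v^2 + 64*v^4 + 1), Gamma_vvv = (48*u^2*v + 128*v^3)/(144*u^6 + 144*u^4*v + 9*u^4 + 84*u^2*v^2 + 64*v^4 + 1)


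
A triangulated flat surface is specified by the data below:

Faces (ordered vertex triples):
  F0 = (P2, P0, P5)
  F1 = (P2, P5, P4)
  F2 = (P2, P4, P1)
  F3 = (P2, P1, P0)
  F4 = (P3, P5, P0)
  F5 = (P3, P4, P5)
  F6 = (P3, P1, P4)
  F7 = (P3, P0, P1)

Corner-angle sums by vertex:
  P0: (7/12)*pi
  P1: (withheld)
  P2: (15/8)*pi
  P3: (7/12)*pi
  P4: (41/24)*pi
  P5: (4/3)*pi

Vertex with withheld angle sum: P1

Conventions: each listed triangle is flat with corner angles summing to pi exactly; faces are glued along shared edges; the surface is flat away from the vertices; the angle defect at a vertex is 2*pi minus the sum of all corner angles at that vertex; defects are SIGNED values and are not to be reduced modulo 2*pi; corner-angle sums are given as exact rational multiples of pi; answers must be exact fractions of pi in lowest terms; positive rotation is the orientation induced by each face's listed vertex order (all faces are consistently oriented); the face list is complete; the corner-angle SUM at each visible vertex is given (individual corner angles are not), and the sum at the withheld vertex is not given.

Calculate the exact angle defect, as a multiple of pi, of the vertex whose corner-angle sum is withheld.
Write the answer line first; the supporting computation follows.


Answer: defect(P1) = pi/12

V = 6, E = 12, F = 8; chi = V - E + F = 2
Gauss-Bonnet: total defect = 2*pi*chi = 4*pi; visible defects sum to (47/12)*pi


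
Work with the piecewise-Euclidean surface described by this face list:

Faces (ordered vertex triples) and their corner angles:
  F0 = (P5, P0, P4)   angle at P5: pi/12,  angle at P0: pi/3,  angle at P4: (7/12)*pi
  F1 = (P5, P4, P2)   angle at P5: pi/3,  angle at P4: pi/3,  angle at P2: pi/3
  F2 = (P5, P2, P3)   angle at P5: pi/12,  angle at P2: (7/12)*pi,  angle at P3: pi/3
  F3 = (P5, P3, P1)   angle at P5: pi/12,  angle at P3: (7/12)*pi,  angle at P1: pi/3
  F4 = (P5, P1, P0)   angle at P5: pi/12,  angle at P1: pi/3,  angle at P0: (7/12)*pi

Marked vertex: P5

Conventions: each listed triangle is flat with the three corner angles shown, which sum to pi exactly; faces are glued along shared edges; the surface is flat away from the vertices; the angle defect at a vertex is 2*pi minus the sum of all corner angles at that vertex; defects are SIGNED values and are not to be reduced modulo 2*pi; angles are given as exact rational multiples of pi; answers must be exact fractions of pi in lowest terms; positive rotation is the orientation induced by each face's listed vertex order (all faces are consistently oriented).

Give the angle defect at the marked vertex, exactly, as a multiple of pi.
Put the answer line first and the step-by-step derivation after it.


Answer: defect(P5) = (4/3)*pi

Sum of corner angles at P5: (2/3)*pi
defect = 2*pi - (2/3)*pi


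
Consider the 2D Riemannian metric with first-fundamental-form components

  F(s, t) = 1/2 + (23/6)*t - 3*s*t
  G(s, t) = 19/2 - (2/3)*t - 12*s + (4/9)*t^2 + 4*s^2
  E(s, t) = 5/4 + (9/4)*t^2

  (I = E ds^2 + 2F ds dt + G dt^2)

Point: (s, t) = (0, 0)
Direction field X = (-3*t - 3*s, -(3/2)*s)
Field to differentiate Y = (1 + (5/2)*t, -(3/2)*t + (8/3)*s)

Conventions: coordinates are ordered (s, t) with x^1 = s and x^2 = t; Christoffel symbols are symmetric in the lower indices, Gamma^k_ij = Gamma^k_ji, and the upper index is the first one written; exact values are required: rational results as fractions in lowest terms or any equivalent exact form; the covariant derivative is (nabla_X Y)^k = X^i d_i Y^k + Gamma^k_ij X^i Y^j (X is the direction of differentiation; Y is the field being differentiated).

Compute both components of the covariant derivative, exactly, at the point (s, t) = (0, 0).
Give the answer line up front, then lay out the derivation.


Answer: (nabla_X Y)^s = 0, (nabla_X Y)^t = 0

E = 5/4, F = 1/2, G = 19/2 at the point
E_s = 0, E_t = 0, F_s = 0, F_t = 23/6, G_s = -12, G_t = -2/3
EG - F^2 = 93/8;  g^inv = (8/93) * [[19/2, -1/2], [-1/2, 5/4]]
first-kind symbols [ij,l] = (1/2)(d_i g_jl + d_j g_il - d_l g_ij): [ss,s] = E_s/2 = 0, [ss,t] = F_s - E_t/2 = 0, [st,s] = E_t/2 = 0, [st,t] = G_s/2 = -6, [tt,s] = F_t - G_s/2 = 59/6, [tt,t] = G_t/2 = -1/3
Gamma^s_ij = (G*[ij,s] - F*[ij,t])/(EG - F^2), Gamma^t_ij = (E*[ij,t] - F*[ij,s])/(EG - F^2)
Gamma_sss = 0, Gamma_sst = 8/31, Gamma_stt = 2246/279, Gamma_tss = 0, Gamma_tst = -20/31, Gamma_ttt = -128/279
X = (0, 0), Y = (1, 0) at the point


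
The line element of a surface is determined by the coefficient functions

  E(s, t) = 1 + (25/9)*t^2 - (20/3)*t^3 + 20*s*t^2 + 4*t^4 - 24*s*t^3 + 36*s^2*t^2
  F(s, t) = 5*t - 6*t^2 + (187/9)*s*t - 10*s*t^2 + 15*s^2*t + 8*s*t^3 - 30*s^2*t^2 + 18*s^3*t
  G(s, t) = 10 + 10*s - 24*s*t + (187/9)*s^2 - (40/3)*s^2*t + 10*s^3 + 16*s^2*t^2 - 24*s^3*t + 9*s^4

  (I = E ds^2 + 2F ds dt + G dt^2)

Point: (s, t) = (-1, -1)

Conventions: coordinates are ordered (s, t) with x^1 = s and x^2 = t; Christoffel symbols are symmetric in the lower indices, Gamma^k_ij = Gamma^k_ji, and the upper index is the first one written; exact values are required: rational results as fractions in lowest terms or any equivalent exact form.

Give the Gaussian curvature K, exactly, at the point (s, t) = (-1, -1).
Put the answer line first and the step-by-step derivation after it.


Answer: K = -1953/3481

E = 58/9, F = 7/9, G = 10/9, EG - F^2 = 59/9 at the point
E_s = -28, E_t = -14/9, F_s = -25/9, F_t = 83/9, G_s = -2/9, G_t = 8/3
E_tt = -166/9, F_st = -281/9, G_ss = 38/9
By Brioschi, K is (det M1 - det M2) divided by (EG - F^2) squared.
M1 = [[-E_tt/2 + F_st - G_ss/2, E_s/2, F_s - E_t/2], [F_t - G_s/2, E, F], [G_t/2, F, G]] = [[-217/9, -14, -2], [28/3, 58/9, 7/9], [4/3, 7/9, 10/9]]; det M1 = -2003/81
M2 = [[0, E_t/2, G_s/2], [E_t/2, E, F], [G_s/2, F, G]] = [[0, -7/9, -1/9], [-7/9, 58/9, 7/9], [-1/9, 7/9, 10/9]]; det M2 = -50/81
det M1 - det M2 = -217/9; K = -217/9 / (59/9)^2 = -1953/3481


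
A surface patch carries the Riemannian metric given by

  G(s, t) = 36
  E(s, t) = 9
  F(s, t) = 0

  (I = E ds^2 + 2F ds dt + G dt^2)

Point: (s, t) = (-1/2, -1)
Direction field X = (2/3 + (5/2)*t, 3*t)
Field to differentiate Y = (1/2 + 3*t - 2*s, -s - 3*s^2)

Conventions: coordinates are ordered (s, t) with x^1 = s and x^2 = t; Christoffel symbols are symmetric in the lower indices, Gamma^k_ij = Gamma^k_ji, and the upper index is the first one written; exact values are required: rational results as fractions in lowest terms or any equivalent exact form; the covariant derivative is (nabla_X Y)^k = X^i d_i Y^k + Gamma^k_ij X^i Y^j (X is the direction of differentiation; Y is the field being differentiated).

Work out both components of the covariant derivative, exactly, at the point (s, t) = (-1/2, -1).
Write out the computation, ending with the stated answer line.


E = 9, F = 0, G = 36 at the point
E_s = 0, E_t = 0, F_s = 0, F_t = 0, G_s = 0, G_t = 0
EG - F^2 = 324;  g^inv = (1/324) * [[36, 0], [0, 9]]
first-kind symbols [ij,l] = (1/2)(d_i g_jl + d_j g_il - d_l g_ij): [ss,s] = E_s/2 = 0, [ss,t] = F_s - E_t/2 = 0, [st,s] = E_t/2 = 0, [st,t] = G_s/2 = 0, [tt,s] = F_t - G_s/2 = 0, [tt,t] = G_t/2 = 0
Gamma^s_ij = (G*[ij,s] - F*[ij,t])/(EG - F^2), Gamma^t_ij = (E*[ij,t] - F*[ij,s])/(EG - F^2)
Gamma_sss = 0, Gamma_sst = 0, Gamma_stt = 0, Gamma_tss = 0, Gamma_tst = 0, Gamma_ttt = 0
X = (-11/6, -3), Y = (-3/2, -1/4) at the point

Answer: (nabla_X Y)^s = -16/3, (nabla_X Y)^t = -11/3


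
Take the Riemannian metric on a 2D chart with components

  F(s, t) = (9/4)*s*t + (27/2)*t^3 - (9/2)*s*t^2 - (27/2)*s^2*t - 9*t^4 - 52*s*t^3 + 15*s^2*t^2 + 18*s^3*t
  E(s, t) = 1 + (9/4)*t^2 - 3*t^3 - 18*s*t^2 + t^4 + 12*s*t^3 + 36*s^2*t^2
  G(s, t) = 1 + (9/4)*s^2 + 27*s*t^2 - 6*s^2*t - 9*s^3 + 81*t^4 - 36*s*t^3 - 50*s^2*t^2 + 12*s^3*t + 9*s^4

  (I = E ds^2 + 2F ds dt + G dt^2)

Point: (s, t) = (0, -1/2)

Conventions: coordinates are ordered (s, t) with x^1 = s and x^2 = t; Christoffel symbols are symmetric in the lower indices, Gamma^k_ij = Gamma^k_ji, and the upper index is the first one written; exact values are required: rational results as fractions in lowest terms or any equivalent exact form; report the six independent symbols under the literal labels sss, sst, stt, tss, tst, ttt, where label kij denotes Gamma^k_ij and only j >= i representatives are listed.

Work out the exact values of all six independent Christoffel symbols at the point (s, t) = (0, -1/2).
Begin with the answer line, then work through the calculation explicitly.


Answer: Gamma_sss = -48/113, Gamma_sst = -40/113, Gamma_stt = 144/113, Gamma_tss = 108/113, Gamma_tst = 90/113, Gamma_ttt = -324/113

E = 2, F = -9/4, G = 97/16 at the point
E_s = -6, E_t = -5, F_s = 17/4, F_t = 117/8, G_s = 45/4, G_t = -81/2
EG - F^2 = 113/16;  g^inv = (16/113) * [[97/16, 9/4], [9/4, 2]]
first-kind symbols [ij,l] = (1/2)(d_i g_jl + d_j g_il - d_l g_ij): [ss,s] = E_s/2 = -3, [ss,t] = F_s - E_t/2 = 27/4, [st,s] = E_t/2 = -5/2, [st,t] = G_s/2 = 45/8, [tt,s] = F_t - G_s/2 = 9, [tt,t] = G_t/2 = -81/4
Gamma^s_ij = (G*[ij,s] - F*[ij,t])/(EG - F^2), Gamma^t_ij = (E*[ij,t] - F*[ij,s])/(EG - F^2)


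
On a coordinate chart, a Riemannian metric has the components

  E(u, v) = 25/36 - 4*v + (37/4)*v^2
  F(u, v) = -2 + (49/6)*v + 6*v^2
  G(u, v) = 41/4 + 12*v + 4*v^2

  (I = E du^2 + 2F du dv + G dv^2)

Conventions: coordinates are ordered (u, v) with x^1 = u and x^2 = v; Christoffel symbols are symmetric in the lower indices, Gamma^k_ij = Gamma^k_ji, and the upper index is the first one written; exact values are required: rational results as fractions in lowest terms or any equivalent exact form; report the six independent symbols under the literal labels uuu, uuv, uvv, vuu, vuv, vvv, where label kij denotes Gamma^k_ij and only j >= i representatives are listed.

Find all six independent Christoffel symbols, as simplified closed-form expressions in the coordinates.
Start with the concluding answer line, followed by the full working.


Answer: Gamma_uuu = (7992*v^3 + 9150*v^2 - 5016*v + 576)/(144*v^4 - 432*v^3 + 993*v^2 + 449), Gamma_uuv = (5328*v^3 + 14832*v^2 + 10197*v - 2952)/(144*v^4 - 432*v^3 + 993*v^2 + 449), Gamma_uvv = (3456*v^3 + 15552*v^2 + 25920*v + 13782)/(144*v^4 - 432*v^3 + 993*v^2 + 449), Gamma_vuu = (-12321*v^3 + 7992*v^2 - 2077*v + 200)/(144*v^4 - 432*v^3 + 993*v^2 + 449), Gamma_vuv = (-7992*v^3 - 9150*v^2 + 5016*v - 576)/(144*v^4 - 432*v^3 + 993*v^2 + 449), Gamma_vvv = (-5040*v^3 - 15480*v^2 - 9204*v + 2952)/(144*v^4 - 432*v^3 + 993*v^2 + 449)

E = 25/36 - 4*v + (37/4)*v^2; F = -2 + (49/6)*v + 6*v^2; G = 41/4 + 12*v + 4*v^2
Gamma^k_ij = (1/2) g^{kl} (d_i g_jl + d_j g_il - d_l g_ij), with g^inv = (1/(EG-F^2)) [[G, -F], [-F, E]]
first partials: E_u = 0, E_v = -4 + (37/2)*v, F_u = 0, F_v = 49/6 + 12*v, G_u = 0, G_v = 12 + 8*v
D = EG - F^2 = 449/144 + (331/48)*v^2 - 3*v^3 + v^4
expanded: Gamma^u_uu = (G E_u - 2F F_u + F E_v)/(2D), Gamma^u_uv = (G E_v - F G_u)/(2D), Gamma^u_vv = (2G F_v - G G_u - F G_v)/(2D), Gamma^v_uu = (2E F_u - E E_v - F E_u)/(2D), Gamma^v_uv = (E G_u - F E_v)/(2D), Gamma^v_vv = (E G_v - 2F F_v + F G_u)/(2D); substitute and cancel common factors
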